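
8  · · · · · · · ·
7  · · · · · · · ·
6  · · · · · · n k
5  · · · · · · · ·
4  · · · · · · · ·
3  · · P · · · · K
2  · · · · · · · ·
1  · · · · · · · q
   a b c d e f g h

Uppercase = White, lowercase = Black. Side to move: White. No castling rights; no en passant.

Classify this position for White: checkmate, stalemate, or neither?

White to move; white king on h3.
In check: yes, from the black queen on h1.
Legal moves for White: Kg4, Kg3.
White is in check but has 2 legal moves → neither.

neither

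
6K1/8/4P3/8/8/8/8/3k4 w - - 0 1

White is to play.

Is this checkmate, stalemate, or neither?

neither

White to move; white king on g8.
In check: no.
Legal moves for White: Kh8, Kf8, Kh7, Kg7, Kf7, e7.
White has 6 legal moves and is not in check → neither.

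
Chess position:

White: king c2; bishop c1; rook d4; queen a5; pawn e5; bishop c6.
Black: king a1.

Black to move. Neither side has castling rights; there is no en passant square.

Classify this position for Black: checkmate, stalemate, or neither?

checkmate

Black to move; black king on a1.
In check: yes, from the white queen on a5.
King squares — b1: attacked by Kc2; a2: attacked by Qa5; b2: attacked by Bc1.
Legal moves for Black: none.
In check with no legal moves → checkmate.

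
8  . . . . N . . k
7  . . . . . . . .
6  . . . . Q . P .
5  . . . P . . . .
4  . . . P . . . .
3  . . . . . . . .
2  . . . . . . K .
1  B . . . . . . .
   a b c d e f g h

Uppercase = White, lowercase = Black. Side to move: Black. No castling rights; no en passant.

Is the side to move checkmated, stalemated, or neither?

Black to move; black king on h8.
In check: no.
King squares — g7: attacked by Ne8; h7: attacked by Pg6; g8: attacked by Qe6.
Legal moves for Black: none.
Not in check and no legal moves → stalemate.

stalemate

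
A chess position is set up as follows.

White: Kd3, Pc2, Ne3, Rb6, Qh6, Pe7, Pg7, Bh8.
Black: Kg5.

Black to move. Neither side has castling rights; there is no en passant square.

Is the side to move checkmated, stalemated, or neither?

Black to move; black king on g5.
In check: yes, from the white queen on h6.
King squares — f4: attacked by Qh6; g4: attacked by Ne3; h4: attacked by Qh6; f5: attacked by Ne3; h5: attacked by Qh6; f6: attacked by Rb6; g6: attacked by Rb6; h6: attacked by Rb6.
Legal moves for Black: none.
In check with no legal moves → checkmate.

checkmate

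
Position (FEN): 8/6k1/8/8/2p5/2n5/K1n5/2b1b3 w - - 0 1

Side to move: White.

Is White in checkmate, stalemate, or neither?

checkmate

White to move; white king on a2.
In check: yes, from the black knight on c3.
King squares — a1: attacked by Nc2; b1: attacked by Nc3; b2: attacked by Bc1; a3: attacked by Bc1; b3: attacked by Pc4.
Legal moves for White: none.
In check with no legal moves → checkmate.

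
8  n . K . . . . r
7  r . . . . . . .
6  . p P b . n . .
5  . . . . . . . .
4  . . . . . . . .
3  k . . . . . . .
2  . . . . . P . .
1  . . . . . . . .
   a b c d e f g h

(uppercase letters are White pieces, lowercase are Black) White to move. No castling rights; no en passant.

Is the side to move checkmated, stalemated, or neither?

checkmate

White to move; white king on c8.
In check: yes, from the black rook on h8.
King squares — b7: attacked by Ra7; c7: attacked by Bd6; d7: attacked by Nf6; b8: attacked by Bd6; d8: attacked by Rh8.
Legal moves for White: none.
In check with no legal moves → checkmate.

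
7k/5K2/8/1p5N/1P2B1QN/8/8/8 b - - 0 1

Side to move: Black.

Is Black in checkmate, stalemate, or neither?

stalemate

Black to move; black king on h8.
In check: no.
King squares — g7: attacked by Qg4; h7: attacked by Be4; g8: attacked by Qg4.
Legal moves for Black: none.
Not in check and no legal moves → stalemate.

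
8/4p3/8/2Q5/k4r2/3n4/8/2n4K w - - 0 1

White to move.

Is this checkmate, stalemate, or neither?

neither

White to move; white king on h1.
In check: no.
Legal moves for White include: Qc8, Qxe7, Qc7, Qa7+, Qd6, Qc6+, Qb6, Qh5, Qg5, Qf5, Qe5, Qd5, Qb5+, Qa5+, Qd4+, Qc4+, Qb4+, Qe3, ... (list truncated; more exist).
White has legal moves and is not in check → neither.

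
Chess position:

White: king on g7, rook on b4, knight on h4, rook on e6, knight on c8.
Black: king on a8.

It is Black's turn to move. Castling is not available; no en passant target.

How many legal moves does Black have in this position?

0

Black to move; king on a8.
In check: no.
Legal moves: none.
Count: 0.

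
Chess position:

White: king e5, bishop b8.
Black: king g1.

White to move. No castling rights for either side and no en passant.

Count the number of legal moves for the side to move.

White to move; king on e5.
In check: no.
Legal moves: Bc7, Ba7+, Bd6, Kf6, Ke6, Kd6, Kf5, Kd5, Kf4, Ke4, Kd4.
Count: 11.

11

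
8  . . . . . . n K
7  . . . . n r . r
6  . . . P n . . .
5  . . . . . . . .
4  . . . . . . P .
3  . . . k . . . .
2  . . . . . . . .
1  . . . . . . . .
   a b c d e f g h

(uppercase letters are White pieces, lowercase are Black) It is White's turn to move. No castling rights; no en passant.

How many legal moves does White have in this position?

White to move; king on h8.
In check: yes, from the black rook on h7.
Legal moves: none.
Count: 0.

0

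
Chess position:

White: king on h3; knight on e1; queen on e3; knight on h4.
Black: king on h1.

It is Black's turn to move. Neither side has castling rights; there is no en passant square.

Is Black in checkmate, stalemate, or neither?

stalemate

Black to move; black king on h1.
In check: no.
King squares — g1: attacked by Qe3; g2: attacked by Ne1; h2: attacked by Kh3.
Legal moves for Black: none.
Not in check and no legal moves → stalemate.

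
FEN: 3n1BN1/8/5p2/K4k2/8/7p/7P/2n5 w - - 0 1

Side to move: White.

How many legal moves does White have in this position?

White to move; king on a5.
In check: no.
Legal moves: Ne7+, Nh6+, Nxf6, Bg7, Be7, Bh6, Bd6, Bc5, Bb4, Ba3, Kb6, Ka6, Kb5, Kb4, Ka4.
Count: 15.

15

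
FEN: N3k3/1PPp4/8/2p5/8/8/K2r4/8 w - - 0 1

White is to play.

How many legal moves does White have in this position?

White to move; king on a2.
In check: yes, from the black rook on d2.
Legal moves: Kb3, Ka3, Kb1, Ka1.
Count: 4.

4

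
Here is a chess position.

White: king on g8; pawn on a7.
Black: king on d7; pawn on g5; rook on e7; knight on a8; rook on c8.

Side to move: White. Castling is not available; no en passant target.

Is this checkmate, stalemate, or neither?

checkmate

White to move; white king on g8.
In check: yes, from the black rook on c8.
King squares — f7: attacked by Re7; g7: attacked by Re7; h7: attacked by Re7; f8: attacked by Rc8; h8: attacked by Rc8.
Legal moves for White: none.
In check with no legal moves → checkmate.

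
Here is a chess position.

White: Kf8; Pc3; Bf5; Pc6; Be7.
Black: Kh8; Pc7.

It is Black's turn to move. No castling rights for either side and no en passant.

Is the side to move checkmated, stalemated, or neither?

Black to move; black king on h8.
In check: no.
King squares — g7: attacked by Kf8; h7: attacked by Bf5; g8: attacked by Kf8.
Legal moves for Black: none.
Not in check and no legal moves → stalemate.

stalemate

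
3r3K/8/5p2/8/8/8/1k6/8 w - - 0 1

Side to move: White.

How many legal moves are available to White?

2

White to move; king on h8.
In check: yes, from the black rook on d8.
Legal moves: Kh7, Kg7.
Count: 2.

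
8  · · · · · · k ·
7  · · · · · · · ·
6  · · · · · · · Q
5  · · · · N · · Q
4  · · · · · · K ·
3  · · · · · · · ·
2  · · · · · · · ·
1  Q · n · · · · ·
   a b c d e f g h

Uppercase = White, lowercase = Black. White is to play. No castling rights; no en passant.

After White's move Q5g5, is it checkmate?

After Q5g5: black king on g8; in check: yes, from the white queen on g5.
King squares — f7: attacked by Ne5; g7: attacked by Qg5; h7: attacked by Qh6; f8: attacked by Qh6; h8: attacked by Qh6.
Black has no legal moves → checkmate.

yes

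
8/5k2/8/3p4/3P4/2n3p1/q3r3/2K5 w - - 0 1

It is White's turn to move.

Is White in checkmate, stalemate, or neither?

stalemate

White to move; white king on c1.
In check: no.
King squares — b1: attacked by Qa2; d1: attacked by Nc3; b2: attacked by Qa2; c2: attacked by Qa2; d2: attacked by Qa2.
Legal moves for White: none.
Not in check and no legal moves → stalemate.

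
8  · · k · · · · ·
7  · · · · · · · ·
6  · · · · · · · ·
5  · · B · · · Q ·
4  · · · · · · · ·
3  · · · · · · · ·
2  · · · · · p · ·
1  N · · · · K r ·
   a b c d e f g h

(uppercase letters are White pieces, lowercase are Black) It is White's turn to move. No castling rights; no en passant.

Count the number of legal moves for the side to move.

White to move; king on f1.
In check: yes, from the black rook on g1.
Legal moves: Kxf2, Ke2, Qxg1.
Count: 3.

3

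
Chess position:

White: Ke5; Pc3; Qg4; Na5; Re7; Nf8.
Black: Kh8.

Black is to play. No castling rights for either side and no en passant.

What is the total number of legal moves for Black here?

Black to move; king on h8.
In check: no.
Legal moves: none.
Count: 0.

0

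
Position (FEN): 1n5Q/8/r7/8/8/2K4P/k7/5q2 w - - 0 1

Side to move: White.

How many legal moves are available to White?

19

White to move; king on c3.
In check: no.
Legal moves: Qg8+, Qf8, Qe8, Qd8, Qc8, Qxb8, Qh7, Qg7, Qh6, Qf6, Qh5, Qe5, Qh4, Qd4, Kd4, Kb4, Kd2, Kc2, h4.
Count: 19.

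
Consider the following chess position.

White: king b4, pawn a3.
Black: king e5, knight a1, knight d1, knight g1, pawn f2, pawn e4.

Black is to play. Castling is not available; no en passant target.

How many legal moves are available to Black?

20

Black to move; king on e5.
In check: no.
Legal moves: Kf6, Ke6, Kd6, Kf5, Kd5, Kf4, Kd4, Nh3, Nf3, Ne2, Ne3, Nc3, Nb2, Nb3, Nc2+, e3, f1=Q, f1=R, f1=B, f1=N.
Count: 20.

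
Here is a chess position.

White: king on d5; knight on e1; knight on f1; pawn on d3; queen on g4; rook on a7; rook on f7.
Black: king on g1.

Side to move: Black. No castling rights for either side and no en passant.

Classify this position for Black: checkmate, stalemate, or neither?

Black to move; black king on g1.
In check: yes, from the white queen on g4.
Legal moves for Black: Kh1.
Black is in check but has 1 legal move → neither.

neither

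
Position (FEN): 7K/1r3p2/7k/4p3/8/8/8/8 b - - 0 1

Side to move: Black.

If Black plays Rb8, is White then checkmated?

After Rb8: white king on h8; in check: yes, from the black rook on b8.
King squares — g7: attacked by Kh6; h7: attacked by Kh6; g8: attacked by Rb8.
White has no legal moves → checkmate.

yes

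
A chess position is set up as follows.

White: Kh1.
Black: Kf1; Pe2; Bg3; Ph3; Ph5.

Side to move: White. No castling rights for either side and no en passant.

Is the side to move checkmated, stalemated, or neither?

stalemate

White to move; white king on h1.
In check: no.
King squares — g1: attacked by Kf1; g2: attacked by Kf1; h2: attacked by Bg3.
Legal moves for White: none.
Not in check and no legal moves → stalemate.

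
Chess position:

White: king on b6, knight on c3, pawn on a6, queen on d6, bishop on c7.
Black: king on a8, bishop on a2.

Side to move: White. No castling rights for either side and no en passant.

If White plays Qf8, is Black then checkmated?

yes

After Qf8: black king on a8; in check: yes, from the white queen on f8.
King squares — a7: attacked by Kb6; b7: attacked by Pa6; b8: attacked by Bc7.
Black has no legal moves → checkmate.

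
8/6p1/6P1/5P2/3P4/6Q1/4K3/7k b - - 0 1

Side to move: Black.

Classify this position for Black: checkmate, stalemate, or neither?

stalemate

Black to move; black king on h1.
In check: no.
King squares — g1: attacked by Qg3; g2: attacked by Qg3; h2: attacked by Qg3.
Legal moves for Black: none.
Not in check and no legal moves → stalemate.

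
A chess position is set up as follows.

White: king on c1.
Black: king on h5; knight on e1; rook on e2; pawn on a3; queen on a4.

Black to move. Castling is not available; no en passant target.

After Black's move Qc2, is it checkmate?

yes

After Qc2: white king on c1; in check: yes, from the black queen on c2.
King squares — b1: attacked by Qc2; d1: attacked by Qc2; b2: attacked by Qc2; c2: attacked by Ne1; d2: attacked by Qc2.
White has no legal moves → checkmate.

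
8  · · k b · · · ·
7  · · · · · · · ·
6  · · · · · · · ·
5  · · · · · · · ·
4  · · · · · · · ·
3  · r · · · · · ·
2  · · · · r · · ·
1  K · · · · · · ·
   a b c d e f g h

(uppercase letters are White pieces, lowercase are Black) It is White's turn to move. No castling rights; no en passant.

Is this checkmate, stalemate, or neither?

stalemate

White to move; white king on a1.
In check: no.
King squares — b1: attacked by Rb3; a2: attacked by Re2; b2: attacked by Re2.
Legal moves for White: none.
Not in check and no legal moves → stalemate.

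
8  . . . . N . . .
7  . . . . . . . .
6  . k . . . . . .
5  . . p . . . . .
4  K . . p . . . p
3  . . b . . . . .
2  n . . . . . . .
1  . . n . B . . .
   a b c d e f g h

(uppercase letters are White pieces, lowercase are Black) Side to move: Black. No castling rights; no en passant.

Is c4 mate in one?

After c4: white king on a4; in check: no.
White is not in check, so this cannot be checkmate.

no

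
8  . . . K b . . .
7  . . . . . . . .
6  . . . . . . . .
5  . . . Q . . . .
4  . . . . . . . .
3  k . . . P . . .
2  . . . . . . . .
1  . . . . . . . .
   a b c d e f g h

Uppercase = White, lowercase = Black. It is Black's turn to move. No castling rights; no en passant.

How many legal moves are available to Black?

10

Black to move; king on a3.
In check: no.
Legal moves: Bf7, Bd7, Bg6, Bc6, Bh5, Bb5, Ba4, Kb4, Ka4, Kb2.
Count: 10.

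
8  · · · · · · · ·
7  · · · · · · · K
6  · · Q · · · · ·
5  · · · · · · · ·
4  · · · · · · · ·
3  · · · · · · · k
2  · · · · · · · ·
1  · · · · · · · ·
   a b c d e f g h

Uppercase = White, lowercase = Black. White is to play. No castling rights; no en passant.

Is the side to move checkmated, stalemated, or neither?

neither

White to move; white king on h7.
In check: no.
Legal moves for White include: Kh8, Kg8, Kg7, Kh6, Kg6, Qe8, Qc8+, Qa8, Qd7+, Qc7, Qb7, Qh6+, Qg6, Qf6, Qe6+, Qd6, Qb6, Qa6, ... (list truncated; more exist).
White has legal moves and is not in check → neither.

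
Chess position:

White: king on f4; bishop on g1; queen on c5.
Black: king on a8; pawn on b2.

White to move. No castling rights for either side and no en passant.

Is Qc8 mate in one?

After Qc8: black king on a8; in check: yes, from the white queen on c8.
King squares — a7: attacked by Bg1; b7: attacked by Qc8; b8: attacked by Qc8.
Black has no legal moves → checkmate.

yes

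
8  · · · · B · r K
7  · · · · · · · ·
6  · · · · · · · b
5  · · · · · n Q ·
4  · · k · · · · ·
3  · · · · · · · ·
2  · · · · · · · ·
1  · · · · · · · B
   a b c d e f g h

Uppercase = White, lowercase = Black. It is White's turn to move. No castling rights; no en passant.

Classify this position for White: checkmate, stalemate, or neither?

White to move; white king on h8.
In check: yes, from the black rook on g8.
Legal moves for White: Kxg8, Kh7, Qxg8+.
White is in check but has 3 legal moves → neither.

neither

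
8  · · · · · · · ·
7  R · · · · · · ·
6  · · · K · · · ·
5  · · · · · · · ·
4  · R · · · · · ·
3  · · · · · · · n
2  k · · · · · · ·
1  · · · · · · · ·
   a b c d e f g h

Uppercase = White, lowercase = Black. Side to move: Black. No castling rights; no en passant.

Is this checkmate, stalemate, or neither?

checkmate

Black to move; black king on a2.
In check: yes, from the white rook on a7.
King squares — a1: attacked by Ra7; b1: attacked by Rb4; b2: attacked by Rb4; a3: attacked by Ra7; b3: attacked by Rb4.
Legal moves for Black: none.
In check with no legal moves → checkmate.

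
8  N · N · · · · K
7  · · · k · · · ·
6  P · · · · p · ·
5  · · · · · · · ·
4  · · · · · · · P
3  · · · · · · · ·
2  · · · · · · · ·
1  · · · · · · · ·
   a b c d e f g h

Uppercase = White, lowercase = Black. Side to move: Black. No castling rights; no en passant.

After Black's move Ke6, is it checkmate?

After Ke6: white king on h8; in check: no.
White is not in check, so this cannot be checkmate.

no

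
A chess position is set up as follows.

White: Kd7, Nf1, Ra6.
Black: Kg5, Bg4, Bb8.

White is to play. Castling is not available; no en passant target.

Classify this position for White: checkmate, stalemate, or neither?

White to move; white king on d7.
In check: yes, from the black bishop on g4.
King squares — c6: available; d6: attacked by Bb8; e6: attacked by Bg4; c7: attacked by Bb8; e7: available; c8: attacked by Bg4; d8: available; e8: available.
Legal moves for White: Ke8, Kd8, Ke7, Kc6, Re6.
White is in check but has 5 legal moves → neither.

neither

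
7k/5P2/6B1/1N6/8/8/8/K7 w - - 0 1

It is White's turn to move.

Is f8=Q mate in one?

yes

After f8=Q: black king on h8; in check: yes, from the white queen on f8.
King squares — g7: attacked by Qf8; h7: attacked by Bg6; g8: attacked by Qf8.
Black has no legal moves → checkmate.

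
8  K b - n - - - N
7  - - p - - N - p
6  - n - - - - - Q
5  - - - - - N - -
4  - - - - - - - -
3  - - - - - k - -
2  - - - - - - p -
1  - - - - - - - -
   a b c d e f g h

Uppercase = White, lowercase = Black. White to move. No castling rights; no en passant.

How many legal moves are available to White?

White to move; king on a8.
In check: yes, from the black knight on b6.
Legal moves: Kxb8, Qxb6.
Count: 2.

2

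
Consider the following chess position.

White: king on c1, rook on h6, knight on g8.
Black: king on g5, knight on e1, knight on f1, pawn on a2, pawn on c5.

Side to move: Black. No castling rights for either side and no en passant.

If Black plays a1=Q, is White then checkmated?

yes

After a1=Q: white king on c1; in check: yes, from the black queen on a1.
King squares — b1: attacked by Qa1; d1: attacked by Qa1; b2: attacked by Qa1; c2: attacked by Ne1; d2: attacked by Nf1.
White has no legal moves → checkmate.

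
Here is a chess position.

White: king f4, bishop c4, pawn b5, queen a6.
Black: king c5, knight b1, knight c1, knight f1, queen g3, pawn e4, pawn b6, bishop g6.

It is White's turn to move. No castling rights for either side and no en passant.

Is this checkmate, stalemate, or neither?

checkmate

White to move; white king on f4.
In check: yes, from the black queen on g3.
King squares — e3: attacked by Nf1; f3: attacked by Qg3; g3: attacked by Nf1; e4: attacked by Bg6; g4: attacked by Qg3; e5: attacked by Qg3; f5: attacked by Bg6; g5: attacked by Qg3.
Legal moves for White: none.
In check with no legal moves → checkmate.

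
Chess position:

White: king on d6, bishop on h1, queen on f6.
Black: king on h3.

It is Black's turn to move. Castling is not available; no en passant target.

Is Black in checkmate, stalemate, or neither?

neither

Black to move; black king on h3.
In check: no.
Legal moves for Black: Kg4, Kg3, Kh2.
Black has 3 legal moves and is not in check → neither.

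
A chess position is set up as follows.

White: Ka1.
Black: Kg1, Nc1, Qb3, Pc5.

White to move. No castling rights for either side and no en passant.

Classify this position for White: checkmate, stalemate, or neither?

stalemate

White to move; white king on a1.
In check: no.
King squares — b1: attacked by Qb3; a2: attacked by Nc1; b2: attacked by Qb3.
Legal moves for White: none.
Not in check and no legal moves → stalemate.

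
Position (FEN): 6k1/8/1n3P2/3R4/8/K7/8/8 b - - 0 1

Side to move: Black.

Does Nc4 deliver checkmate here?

no

After Nc4: white king on a3; in check: yes, from the black knight on c4.
White has 4 legal replies: Kb4, Ka4, Kb3, Ka2.
In check but a legal move exists → not checkmate.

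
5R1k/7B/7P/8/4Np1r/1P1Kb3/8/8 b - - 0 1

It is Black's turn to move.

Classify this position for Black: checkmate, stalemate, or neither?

neither

Black to move; black king on h8.
In check: yes, from the white rook on f8.
King squares — g7: attacked by Ph6; h7: available; g8: attacked by Bh7.
Legal moves for Black: Kxh7.
Black is in check but has 1 legal move → neither.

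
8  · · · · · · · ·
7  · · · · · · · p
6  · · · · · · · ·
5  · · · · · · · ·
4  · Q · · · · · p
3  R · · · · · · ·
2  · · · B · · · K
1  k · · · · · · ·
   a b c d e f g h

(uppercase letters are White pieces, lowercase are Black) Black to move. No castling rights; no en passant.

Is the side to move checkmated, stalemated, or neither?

checkmate

Black to move; black king on a1.
In check: yes, from the white rook on a3.
King squares — b1: attacked by Qb4; a2: attacked by Ra3; b2: attacked by Qb4.
Legal moves for Black: none.
In check with no legal moves → checkmate.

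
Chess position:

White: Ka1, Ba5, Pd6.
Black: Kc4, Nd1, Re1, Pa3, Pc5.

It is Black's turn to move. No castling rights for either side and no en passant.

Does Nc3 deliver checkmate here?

yes

After Nc3: white king on a1; in check: yes, from the black rook on e1.
King squares — b1: attacked by Re1; a2: attacked by Nc3; b2: attacked by Pa3.
White has no legal moves → checkmate.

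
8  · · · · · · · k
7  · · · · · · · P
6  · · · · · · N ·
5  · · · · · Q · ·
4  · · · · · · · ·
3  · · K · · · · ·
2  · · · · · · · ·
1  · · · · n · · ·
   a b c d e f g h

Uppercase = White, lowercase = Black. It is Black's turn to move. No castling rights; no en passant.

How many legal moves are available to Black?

2

Black to move; king on h8.
In check: yes, from the white knight on g6.
Legal moves: Kxh7, Kg7.
Count: 2.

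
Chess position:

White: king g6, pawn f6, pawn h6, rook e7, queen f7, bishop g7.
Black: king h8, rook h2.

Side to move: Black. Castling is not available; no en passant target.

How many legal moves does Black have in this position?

0

Black to move; king on h8.
In check: yes, from the white bishop on g7.
Legal moves: none.
Count: 0.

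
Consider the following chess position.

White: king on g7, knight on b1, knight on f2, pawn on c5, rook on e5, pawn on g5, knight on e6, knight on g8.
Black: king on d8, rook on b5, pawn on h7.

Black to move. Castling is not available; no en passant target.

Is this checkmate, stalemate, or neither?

Black to move; black king on d8.
In check: yes, from the white knight on e6.
Legal moves for Black: Ke8, Kc8, Kd7.
Black is in check but has 3 legal moves → neither.

neither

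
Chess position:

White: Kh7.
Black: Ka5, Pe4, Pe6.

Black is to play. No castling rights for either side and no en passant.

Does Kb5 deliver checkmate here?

no

After Kb5: white king on h7; in check: no.
White is not in check, so this cannot be checkmate.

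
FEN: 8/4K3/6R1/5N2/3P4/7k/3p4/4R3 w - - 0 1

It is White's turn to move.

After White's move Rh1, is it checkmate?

After Rh1: black king on h3; in check: yes, from the white rook on h1.
King squares — g2: attacked by Rg6; h2: attacked by Rh1; g3: attacked by Nf5; g4: attacked by Rg6; h4: attacked by Rh1.
Black has no legal moves → checkmate.

yes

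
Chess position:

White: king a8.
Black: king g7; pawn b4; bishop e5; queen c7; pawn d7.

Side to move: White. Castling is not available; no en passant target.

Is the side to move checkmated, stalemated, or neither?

stalemate

White to move; white king on a8.
In check: no.
King squares — a7: attacked by Qc7; b7: attacked by Qc7; b8: attacked by Qc7.
Legal moves for White: none.
Not in check and no legal moves → stalemate.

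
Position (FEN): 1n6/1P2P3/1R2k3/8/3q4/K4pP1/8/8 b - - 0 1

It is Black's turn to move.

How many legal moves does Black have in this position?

9

Black to move; king on e6.
In check: yes, from the white rook on b6.
Legal moves: Kf7, Kxe7, Kd7, Kf5, Ke5, Kd5, Nc6, Qd6+, Qxb6.
Count: 9.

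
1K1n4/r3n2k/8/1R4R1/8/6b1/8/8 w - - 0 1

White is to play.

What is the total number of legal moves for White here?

White to move; king on b8.
In check: yes, from the black bishop on g3.
Legal moves: Kxa7, Rge5, Rxg3, Rbe5.
Count: 4.

4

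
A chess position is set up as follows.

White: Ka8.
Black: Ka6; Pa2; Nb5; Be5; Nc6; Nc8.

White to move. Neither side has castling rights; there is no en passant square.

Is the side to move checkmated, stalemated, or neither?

stalemate

White to move; white king on a8.
In check: no.
King squares — a7: attacked by Nb5; b7: attacked by Ka6; b8: attacked by Be5.
Legal moves for White: none.
Not in check and no legal moves → stalemate.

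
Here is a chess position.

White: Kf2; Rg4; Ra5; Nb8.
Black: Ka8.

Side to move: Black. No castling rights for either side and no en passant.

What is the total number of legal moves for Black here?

Black to move; king on a8.
In check: yes, from the white rook on a5.
Legal moves: Kxb8, Kb7.
Count: 2.

2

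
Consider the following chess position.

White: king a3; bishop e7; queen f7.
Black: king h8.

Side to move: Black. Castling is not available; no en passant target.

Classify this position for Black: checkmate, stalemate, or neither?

stalemate

Black to move; black king on h8.
In check: no.
King squares — g7: attacked by Qf7; h7: attacked by Qf7; g8: attacked by Qf7.
Legal moves for Black: none.
Not in check and no legal moves → stalemate.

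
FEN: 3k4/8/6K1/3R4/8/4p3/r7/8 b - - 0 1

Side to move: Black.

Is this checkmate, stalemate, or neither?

neither

Black to move; black king on d8.
In check: yes, from the white rook on d5.
Legal moves for Black: Ke8, Kc8, Ke7, Kc7.
Black is in check but has 4 legal moves → neither.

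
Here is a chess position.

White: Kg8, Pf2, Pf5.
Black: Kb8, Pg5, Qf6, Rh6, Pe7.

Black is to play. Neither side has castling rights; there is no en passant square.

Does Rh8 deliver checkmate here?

After Rh8: white king on g8; in check: yes, from the black rook on h8.
King squares — f7: attacked by Qf6; g7: attacked by Qf6; h7: attacked by Rh8; f8: attacked by Qf6; h8: attacked by Qf6.
White has no legal moves → checkmate.

yes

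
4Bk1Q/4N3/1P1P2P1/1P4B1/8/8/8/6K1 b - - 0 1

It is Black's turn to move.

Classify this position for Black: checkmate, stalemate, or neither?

Black to move; black king on f8.
In check: yes, from the white queen on h8.
King squares — e7: attacked by Bg5; f7: attacked by Pg6; g7: attacked by Qh8; e8: attacked by Qh8; g8: attacked by Ne7.
Legal moves for Black: none.
In check with no legal moves → checkmate.

checkmate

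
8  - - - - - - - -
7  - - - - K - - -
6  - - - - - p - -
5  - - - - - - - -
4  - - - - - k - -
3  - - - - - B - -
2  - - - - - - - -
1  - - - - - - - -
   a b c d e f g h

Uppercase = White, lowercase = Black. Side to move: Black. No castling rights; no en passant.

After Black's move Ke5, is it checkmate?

no

After Ke5: white king on e7; in check: no.
White is not in check, so this cannot be checkmate.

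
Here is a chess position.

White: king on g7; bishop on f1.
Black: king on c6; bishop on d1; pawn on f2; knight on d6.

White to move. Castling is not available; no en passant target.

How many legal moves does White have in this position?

White to move; king on g7.
In check: no.
Legal moves: Kh8, Kg8, Kf8, Kh7, Kh6, Kg6, Kf6, Ba6, Bb5+, Bc4, Bh3, Bd3, Bg2+, Be2.
Count: 14.

14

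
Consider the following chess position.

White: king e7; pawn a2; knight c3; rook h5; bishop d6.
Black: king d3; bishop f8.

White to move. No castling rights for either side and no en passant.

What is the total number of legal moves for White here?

7

White to move; king on e7.
In check: yes, from the black bishop on f8.
Legal moves: Kxf8, Ke8, Kd8, Kf7, Kd7, Kf6, Ke6.
Count: 7.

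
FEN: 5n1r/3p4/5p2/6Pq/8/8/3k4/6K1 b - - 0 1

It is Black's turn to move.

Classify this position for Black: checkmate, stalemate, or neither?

Black to move; black king on d2.
In check: no.
Legal moves for Black include: Rg8, Rh7, Rh6, Nh7, Ng6, Ne6, Qe8, Qh7, Qf7, Qh6, Qg6, Qxg5+, Qh4, Qg4+, Qh3, Qf3, Qh2+, Qe2, ... (list truncated; more exist).
Black has legal moves and is not in check → neither.

neither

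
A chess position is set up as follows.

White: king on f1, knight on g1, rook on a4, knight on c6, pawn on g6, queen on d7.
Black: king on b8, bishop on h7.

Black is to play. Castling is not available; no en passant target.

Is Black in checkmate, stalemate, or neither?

Black to move; black king on b8.
In check: yes, from the white knight on c6.
King squares — a7: attacked by Ra4; b7: attacked by Qd7; c7: attacked by Qd7; a8: attacked by Ra4; c8: attacked by Qd7.
Legal moves for Black: none.
In check with no legal moves → checkmate.

checkmate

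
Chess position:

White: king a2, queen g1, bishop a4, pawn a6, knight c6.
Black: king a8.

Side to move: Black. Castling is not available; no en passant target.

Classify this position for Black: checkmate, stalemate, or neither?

stalemate

Black to move; black king on a8.
In check: no.
King squares — a7: attacked by Qg1; b7: attacked by Pa6; b8: attacked by Nc6.
Legal moves for Black: none.
Not in check and no legal moves → stalemate.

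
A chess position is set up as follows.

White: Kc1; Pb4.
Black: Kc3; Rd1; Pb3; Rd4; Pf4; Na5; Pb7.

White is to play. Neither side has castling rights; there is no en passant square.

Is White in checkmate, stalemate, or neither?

White to move; white king on c1.
In check: yes, from the black rook on d1.
King squares — b1: attacked by Rd1; d1: attacked by Rd4; b2: attacked by Kc3; c2: attacked by Pb3; d2: attacked by Rd1.
Legal moves for White: none.
In check with no legal moves → checkmate.

checkmate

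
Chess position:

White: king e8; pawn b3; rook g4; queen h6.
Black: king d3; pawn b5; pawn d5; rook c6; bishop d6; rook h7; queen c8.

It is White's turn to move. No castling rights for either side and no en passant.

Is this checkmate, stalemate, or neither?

checkmate

White to move; white king on e8.
In check: yes, from the black queen on c8.
King squares — d7: attacked by Rh7; e7: attacked by Bd6; f7: attacked by Rh7; d8: attacked by Qc8; f8: attacked by Bd6.
Legal moves for White: none.
In check with no legal moves → checkmate.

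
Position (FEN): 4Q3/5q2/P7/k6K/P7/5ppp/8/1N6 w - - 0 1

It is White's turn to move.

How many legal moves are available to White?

White to move; king on h5.
In check: yes, from the black queen on f7.
Legal moves: Kh6, Kg5, Kh4, Kg4, Qxf7.
Count: 5.

5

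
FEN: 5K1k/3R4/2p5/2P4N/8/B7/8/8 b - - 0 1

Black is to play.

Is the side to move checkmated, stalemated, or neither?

Black to move; black king on h8.
In check: no.
King squares — g7: attacked by Nh5; h7: attacked by Rd7; g8: attacked by Kf8.
Legal moves for Black: none.
Not in check and no legal moves → stalemate.

stalemate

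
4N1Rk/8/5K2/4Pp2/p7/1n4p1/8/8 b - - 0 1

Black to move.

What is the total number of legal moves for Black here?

2

Black to move; king on h8.
In check: yes, from the white rook on g8.
Legal moves: Kxg8, Kh7.
Count: 2.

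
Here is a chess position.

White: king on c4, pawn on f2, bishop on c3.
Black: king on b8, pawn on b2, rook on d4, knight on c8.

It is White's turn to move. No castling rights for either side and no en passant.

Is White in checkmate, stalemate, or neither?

neither

White to move; white king on c4.
In check: yes, from the black rook on d4.
King squares — b3: available; c3: own bishop; d3: attacked by Rd4; b4: attacked by Rd4; d4: available; b5: available; c5: available; d5: attacked by Rd4.
Legal moves for White: Kc5, Kb5, Kxd4, Kb3, Bxd4.
White is in check but has 5 legal moves → neither.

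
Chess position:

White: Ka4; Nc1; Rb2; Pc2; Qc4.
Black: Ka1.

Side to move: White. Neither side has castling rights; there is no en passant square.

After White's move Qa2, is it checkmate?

After Qa2: black king on a1; in check: yes, from the white queen on a2.
King squares — b1: attacked by Qa2; a2: attacked by Nc1; b2: attacked by Qa2.
Black has no legal moves → checkmate.

yes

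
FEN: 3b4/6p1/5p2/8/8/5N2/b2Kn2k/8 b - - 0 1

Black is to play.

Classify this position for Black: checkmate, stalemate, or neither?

Black to move; black king on h2.
In check: yes, from the white knight on f3.
Legal moves for Black: Kh3, Kg3, Kg2, Kh1.
Black is in check but has 4 legal moves → neither.

neither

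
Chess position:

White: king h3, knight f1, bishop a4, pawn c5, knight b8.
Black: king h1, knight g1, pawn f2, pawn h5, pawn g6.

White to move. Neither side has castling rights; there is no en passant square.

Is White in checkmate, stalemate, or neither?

White to move; white king on h3.
In check: yes, from the black knight on g1.
King squares — g2: attacked by Kh1; h2: attacked by Kh1; g3: available; g4: attacked by Ph5; h4: available.
Legal moves for White: Kh4, Kg3.
White is in check but has 2 legal moves → neither.

neither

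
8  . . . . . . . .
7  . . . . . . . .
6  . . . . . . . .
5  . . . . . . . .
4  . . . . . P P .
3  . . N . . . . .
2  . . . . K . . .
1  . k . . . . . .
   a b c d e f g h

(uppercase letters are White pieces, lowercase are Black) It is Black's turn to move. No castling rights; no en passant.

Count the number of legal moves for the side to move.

Black to move; king on b1.
In check: yes, from the white knight on c3.
Legal moves: Kc2, Kb2, Kc1, Ka1.
Count: 4.

4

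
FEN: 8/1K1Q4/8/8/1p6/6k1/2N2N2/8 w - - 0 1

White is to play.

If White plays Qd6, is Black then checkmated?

no

After Qd6: black king on g3; in check: yes, from the white queen on d6.
Black has 4 legal replies: Kh4, Kf3, Kg2, Kxf2.
In check but a legal move exists → not checkmate.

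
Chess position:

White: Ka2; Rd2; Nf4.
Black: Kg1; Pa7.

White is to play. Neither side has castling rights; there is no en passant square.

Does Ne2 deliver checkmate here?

After Ne2: black king on g1; in check: yes, from the white knight on e2.
Black has 5 legal replies: Kh2, Kg2, Kf2, Kh1, Kf1.
In check but a legal move exists → not checkmate.

no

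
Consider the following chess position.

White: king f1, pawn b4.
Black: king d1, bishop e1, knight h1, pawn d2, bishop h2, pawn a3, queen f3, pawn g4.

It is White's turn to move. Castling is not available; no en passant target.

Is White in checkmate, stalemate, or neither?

White to move; white king on f1.
In check: yes, from the black queen on f3.
King squares — e1: attacked by Kd1; g1: attacked by Bh2; e2: attacked by Kd1; f2: attacked by Be1; g2: attacked by Qf3.
Legal moves for White: none.
In check with no legal moves → checkmate.

checkmate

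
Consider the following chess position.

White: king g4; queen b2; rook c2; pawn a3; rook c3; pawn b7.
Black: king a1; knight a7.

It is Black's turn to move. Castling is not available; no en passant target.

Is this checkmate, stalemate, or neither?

Black to move; black king on a1.
In check: yes, from the white queen on b2.
King squares — b1: attacked by Qb2; a2: attacked by Qb2; b2: attacked by Rc2.
Legal moves for Black: none.
In check with no legal moves → checkmate.

checkmate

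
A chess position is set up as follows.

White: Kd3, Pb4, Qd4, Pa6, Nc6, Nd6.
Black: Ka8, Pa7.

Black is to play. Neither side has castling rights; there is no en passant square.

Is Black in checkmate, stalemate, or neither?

stalemate

Black to move; black king on a8.
In check: no.
King squares — a7: own pawn; b7: attacked by Pa6; b8: attacked by Nc6.
Legal moves for Black: none.
Not in check and no legal moves → stalemate.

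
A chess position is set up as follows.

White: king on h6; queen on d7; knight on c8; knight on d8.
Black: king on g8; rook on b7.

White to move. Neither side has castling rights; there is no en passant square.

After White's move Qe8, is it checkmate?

yes

After Qe8: black king on g8; in check: yes, from the white queen on e8.
King squares — f7: attacked by Nd8; g7: attacked by Kh6; h7: attacked by Kh6; f8: attacked by Qe8; h8: attacked by Qe8.
Black has no legal moves → checkmate.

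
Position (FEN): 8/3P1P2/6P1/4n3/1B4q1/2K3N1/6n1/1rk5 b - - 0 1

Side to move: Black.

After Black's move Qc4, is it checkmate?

After Qc4: white king on c3; in check: yes, from the black queen on c4.
King squares — b2: attacked by Rb1; c2: attacked by Kc1; d2: attacked by Kc1; b3: attacked by Rb1; d3: attacked by Qc4; b4: own bishop; c4: attacked by Ne5; d4: attacked by Qc4.
White has no legal moves → checkmate.

yes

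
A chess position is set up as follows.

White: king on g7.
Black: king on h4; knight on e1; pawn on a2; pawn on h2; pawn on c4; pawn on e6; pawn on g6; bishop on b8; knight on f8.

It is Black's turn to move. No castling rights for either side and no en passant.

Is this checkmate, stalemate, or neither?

neither

Black to move; black king on h4.
In check: no.
Legal moves for Black include: Nh7, Nd7, Bc7, Ba7, Bd6, Be5+, Bf4, Bg3, Kh5, Kg5, Kg4, Kh3, Kg3, Nf3, Nd3, Ng2, Nc2, g5, ... (list truncated; more exist).
Black has legal moves and is not in check → neither.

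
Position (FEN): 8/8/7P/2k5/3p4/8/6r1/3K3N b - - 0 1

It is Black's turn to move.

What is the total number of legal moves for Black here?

22

Black to move; king on c5.
In check: no.
Legal moves: Kd6, Kc6, Kb6, Kd5, Kb5, Kc4, Kb4, Rg8, Rg7, Rg6, Rg5, Rg4, Rg3, Rh2, Rf2, Re2, Rd2+, Rc2, Rb2, Ra2, Rg1+, d3.
Count: 22.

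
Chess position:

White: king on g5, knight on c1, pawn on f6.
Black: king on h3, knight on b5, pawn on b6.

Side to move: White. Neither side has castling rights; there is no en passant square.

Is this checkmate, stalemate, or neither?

White to move; white king on g5.
In check: no.
Legal moves for White: Kh6, Kg6, Kh5, Kf5, Kf4, Nd3, Nb3, Ne2, Na2, f7.
White has 10 legal moves and is not in check → neither.

neither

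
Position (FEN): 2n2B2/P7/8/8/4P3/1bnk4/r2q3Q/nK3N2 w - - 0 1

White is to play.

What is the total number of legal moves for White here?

White to move; king on b1.
In check: yes, from the black knight on c3.
Legal moves: none.
Count: 0.

0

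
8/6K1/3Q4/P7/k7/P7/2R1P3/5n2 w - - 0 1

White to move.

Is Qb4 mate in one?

After Qb4: black king on a4; in check: yes, from the white queen on b4.
King squares — a3: attacked by Qb4; b3: attacked by Qb4; b4: attacked by Pa3; a5: attacked by Qb4; b5: attacked by Qb4.
Black has no legal moves → checkmate.

yes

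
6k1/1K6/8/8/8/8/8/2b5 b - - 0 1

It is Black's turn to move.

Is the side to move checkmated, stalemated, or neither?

Black to move; black king on g8.
In check: no.
Legal moves for Black: Kh8, Kf8, Kh7, Kg7, Kf7, Bh6, Bg5, Bf4, Be3, Ba3, Bd2, Bb2.
Black has 12 legal moves and is not in check → neither.

neither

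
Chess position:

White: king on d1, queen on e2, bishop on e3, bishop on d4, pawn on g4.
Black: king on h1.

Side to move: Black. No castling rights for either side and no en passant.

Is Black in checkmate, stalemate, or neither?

Black to move; black king on h1.
In check: no.
King squares — g1: attacked by Be3; g2: attacked by Qe2; h2: attacked by Qe2.
Legal moves for Black: none.
Not in check and no legal moves → stalemate.

stalemate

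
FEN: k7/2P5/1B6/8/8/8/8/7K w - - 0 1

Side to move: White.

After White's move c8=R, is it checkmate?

no

After c8=R: black king on a8; in check: yes, from the white rook on c8.
Black has 1 legal reply: Kb7.
In check but a legal move exists → not checkmate.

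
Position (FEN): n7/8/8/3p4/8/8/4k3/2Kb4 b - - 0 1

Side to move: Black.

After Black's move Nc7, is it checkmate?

After Nc7: white king on c1; in check: no.
White is not in check, so this cannot be checkmate.

no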